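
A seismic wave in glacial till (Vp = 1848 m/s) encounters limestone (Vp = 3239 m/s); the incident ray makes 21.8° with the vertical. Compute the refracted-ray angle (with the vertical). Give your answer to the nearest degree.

41°

sin θ₁/V₁ = sin θ₂/V₂ ⇒ sin θ₂ = 3239·sin 21.8°/1848 = 3239·0.3714/1848 = 0.6509.
θ₂ = arcsin 0.6509 = 40.61° from the normal.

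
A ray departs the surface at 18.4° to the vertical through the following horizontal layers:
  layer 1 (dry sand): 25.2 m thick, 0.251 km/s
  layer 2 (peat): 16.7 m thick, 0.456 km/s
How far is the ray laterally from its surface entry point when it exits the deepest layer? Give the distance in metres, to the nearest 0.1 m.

20.1 m

Apply Snell's law at each interface; in layer i the horizontal offset is hᵢ·tan θᵢ.
Layer 1: θ = 18.40°; offset = 25.2·tan 18.40° = 8.383 m.
Layer 2: sin θ = 0.456·sin 18.4°/0.251 = 0.5735, θ = 34.99°; offset = 16.7·tan 34.99° = 11.690 m.
Summing the layer offsets gives 20.073 m.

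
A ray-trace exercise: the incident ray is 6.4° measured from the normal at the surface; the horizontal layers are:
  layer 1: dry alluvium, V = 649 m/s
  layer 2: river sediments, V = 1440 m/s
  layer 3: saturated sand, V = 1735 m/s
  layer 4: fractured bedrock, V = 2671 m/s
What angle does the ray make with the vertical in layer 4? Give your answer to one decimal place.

Ray parameter p = sin 6.4° / 649 = 1.7175e-04 s/m.
sin θ_4 = p·V_4 = 1.7175e-04 × 2671 = 0.4588.
θ_4 = arcsin 0.4588 = 27.31°.

27.3°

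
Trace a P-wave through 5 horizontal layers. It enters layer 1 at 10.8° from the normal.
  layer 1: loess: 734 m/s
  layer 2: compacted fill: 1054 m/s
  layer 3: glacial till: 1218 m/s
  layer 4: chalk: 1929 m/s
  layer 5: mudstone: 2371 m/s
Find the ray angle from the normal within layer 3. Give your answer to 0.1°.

18.1°

Ray parameter p = sin 10.8° / 734 = 2.5529e-04 s/m.
sin θ_3 = p·V_3 = 2.5529e-04 × 1218 = 0.3109.
θ_3 = 18.12° from the vertical.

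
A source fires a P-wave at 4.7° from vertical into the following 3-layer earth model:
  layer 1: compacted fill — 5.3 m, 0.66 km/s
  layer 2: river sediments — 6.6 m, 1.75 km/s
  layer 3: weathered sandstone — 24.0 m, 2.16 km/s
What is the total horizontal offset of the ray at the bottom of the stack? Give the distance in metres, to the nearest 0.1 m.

p = sin θ₁/V₁ = sin 4.7°/0.66 = 1.2415e-01 s/km is conserved through the stack.
Layer 1: θ = 4.70°; offset = 5.3·tan 4.70° = 0.436 m.
Layer 2: sin θ = p·1.75 = 0.2173 → θ = 12.55°; offset = 6.6·tan 12.55° = 1.469 m.
Layer 3: sin θ = p·2.16 = 0.2682 → θ = 15.55°; offset = 24.0·tan 15.55° = 6.681 m.
Total horizontal offset = 8.585 m.

8.6 m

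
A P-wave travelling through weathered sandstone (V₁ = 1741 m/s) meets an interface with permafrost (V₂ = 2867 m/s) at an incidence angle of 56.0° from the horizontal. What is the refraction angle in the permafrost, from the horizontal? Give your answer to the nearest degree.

23°

Convert to the normal: θ₁ = 90° − 56.0° = 34.0°.
Snell's law: sin θ₂ = (V₂/V₁)·sin θ₁ = (2867/1741)·sin 34.0° = 0.9209.
θ₂ = arcsin 0.9209 = 67.05° from the normal.
From the interface: 90° − 67.05° = 22.95°.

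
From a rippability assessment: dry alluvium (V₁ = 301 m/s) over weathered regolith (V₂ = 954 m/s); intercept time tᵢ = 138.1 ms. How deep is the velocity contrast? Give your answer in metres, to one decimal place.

θ_c = arcsin(301/954) = 18.39°; cos θ_c = 0.9489.
tᵢ = 2h cos θ_c/V₁ ⇒ h = tᵢ·V₁/(2 cos θ_c) = 0.1381·301/(2·0.9489) = 21.90 m.

21.9 m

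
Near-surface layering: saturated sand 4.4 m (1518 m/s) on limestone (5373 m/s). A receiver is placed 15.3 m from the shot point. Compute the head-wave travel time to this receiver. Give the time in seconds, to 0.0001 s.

θ_c = arcsin(V₁/V₂) = arcsin(1518/5373) = 16.41°, cos θ_c = 0.9593.
Intercept time tᵢ = 2h cos θ_c / V₁ = 2·4.4·0.9593/1518 = 0.00556 s.
t = x/V₂ + tᵢ = 15.3/5373 + 0.00556 = 0.00841 s.

0.0084 s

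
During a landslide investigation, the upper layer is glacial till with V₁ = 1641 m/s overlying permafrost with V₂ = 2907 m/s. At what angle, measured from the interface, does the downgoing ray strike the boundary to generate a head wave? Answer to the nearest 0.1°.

Critical incidence: sin θ_c = V₁/V₂ = 1641/2907 = 0.5645.
θ_c = arcsin 0.5645 = 34.37°.
Measured from the interface: 90° − 34.37° = 55.63°.

55.6°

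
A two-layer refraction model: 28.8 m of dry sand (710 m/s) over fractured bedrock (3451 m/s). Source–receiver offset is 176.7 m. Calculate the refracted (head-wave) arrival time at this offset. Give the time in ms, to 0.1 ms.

t = x/V₂ + 2h·√(V₂²−V₁²)/(V₁V₂).
√(V₂²−V₁²) = √(3451²−710²) = 3377.2 m/s; delay term = 2·28.8·3377.2/(710·3451) = 0.07939 s.
t = 176.7/3451 + 0.07939 = 0.13059 s.

130.6 ms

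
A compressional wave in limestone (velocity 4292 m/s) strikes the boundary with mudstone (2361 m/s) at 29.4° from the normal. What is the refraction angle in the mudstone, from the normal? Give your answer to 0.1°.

sin θ₁/V₁ = sin θ₂/V₂ ⇒ sin θ₂ = 2361·sin 29.4°/4292 = 2361·0.4909/4292 = 0.2700.
θ₂ = arcsin 0.2700 = 15.67° from the normal.

15.7°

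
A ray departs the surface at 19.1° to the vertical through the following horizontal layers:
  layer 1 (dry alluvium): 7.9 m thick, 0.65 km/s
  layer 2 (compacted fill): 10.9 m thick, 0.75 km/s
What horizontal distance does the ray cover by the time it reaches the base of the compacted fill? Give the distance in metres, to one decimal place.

Apply Snell's law at each interface; in layer i the horizontal offset is hᵢ·tan θᵢ.
Layer 1: θ = 19.10°; offset = 7.9·tan 19.10° = 2.736 m.
Layer 2: sin θ = 0.75·sin 19.1°/0.65 = 0.3776, θ = 22.18°; offset = 10.9·tan 22.18° = 4.444 m.
Total horizontal offset = 7.180 m.

7.2 m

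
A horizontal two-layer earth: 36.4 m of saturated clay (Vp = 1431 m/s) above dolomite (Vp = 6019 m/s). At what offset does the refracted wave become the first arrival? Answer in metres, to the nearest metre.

93 m

θ_c = arcsin(1431/6019) = 13.75°, so cos θ_c = 0.9713 and tᵢ = 2h cos θ_c/V₁ = 0.0494 s.
At crossover x/V₁ = x/V₂ + tᵢ ⇒ x = tᵢ/(1/V₁ − 1/V₂) = 0.04941/(6.9881e-04 − 1.6614e-04) = 92.77 m.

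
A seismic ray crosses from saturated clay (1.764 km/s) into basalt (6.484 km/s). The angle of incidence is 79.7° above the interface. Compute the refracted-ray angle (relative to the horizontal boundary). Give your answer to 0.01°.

48.91°

Convert to the normal: θ₁ = 90° − 79.7° = 10.3°.
Snell's law: sin θ₂ = (V₂/V₁)·sin θ₁ = (6.484/1.764)·sin 10.3° = 0.6572.
θ₂ = sin⁻¹(0.6572) = 41.09° (from vertical).
From the interface: 90° − 41.09° = 48.91°.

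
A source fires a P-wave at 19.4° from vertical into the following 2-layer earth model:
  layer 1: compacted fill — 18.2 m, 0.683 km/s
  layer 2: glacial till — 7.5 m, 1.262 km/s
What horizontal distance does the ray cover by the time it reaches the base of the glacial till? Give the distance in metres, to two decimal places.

12.24 m

Ray parameter p = sin 19.4° / 0.683 km/s = 4.8633e-01 s/km.
Layer 1: θ = 19.40°; offset = 18.2·tan 19.40° = 6.4092 m.
Layer 2: sin θ = p·1.262 = 0.6137 → θ = 37.86°; offset = 7.5·tan 37.86° = 5.8303 m.
Summing the layer offsets gives 12.2396 m.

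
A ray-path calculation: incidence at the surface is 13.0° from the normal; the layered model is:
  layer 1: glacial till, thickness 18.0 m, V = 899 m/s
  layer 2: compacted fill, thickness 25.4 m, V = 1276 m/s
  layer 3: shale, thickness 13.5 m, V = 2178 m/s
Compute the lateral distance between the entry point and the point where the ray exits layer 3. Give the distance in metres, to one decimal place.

Apply Snell's law at each interface; in layer i the horizontal offset is hᵢ·tan θᵢ.
Layer 1: θ = 13.00°; offset = 18.0·tan 13.00° = 4.156 m.
Layer 2: sin θ = 1276·sin 13.0°/899 = 0.3193, θ = 18.62°; offset = 25.4·tan 18.62° = 8.558 m.
Layer 3: sin θ = 2178·sin 13.0°/899 = 0.5450, θ = 33.02°; offset = 13.5·tan 33.02° = 8.775 m.
Total horizontal offset = 21.488 m.

21.5 m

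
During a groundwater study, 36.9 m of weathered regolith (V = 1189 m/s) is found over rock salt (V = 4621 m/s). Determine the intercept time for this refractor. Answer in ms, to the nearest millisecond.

60 ms

tᵢ = 2h·√(V₂²−V₁²)/(V₁V₂).
√(V₂²−V₁²) = √(4621²−1189²) = 4465.4 m/s.
tᵢ = 2·36.9·4465.4/(1189·4621) = 0.05998 s.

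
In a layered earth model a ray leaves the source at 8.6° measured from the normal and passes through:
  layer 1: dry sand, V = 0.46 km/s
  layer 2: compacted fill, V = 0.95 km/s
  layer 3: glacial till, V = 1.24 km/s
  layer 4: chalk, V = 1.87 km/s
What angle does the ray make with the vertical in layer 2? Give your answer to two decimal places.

Snell's law across each interface conserves sin θ / V, so sin θ_2 = V_2·sin θ₁/V₁.
sin θ_2 = 0.95 × sin 8.6° / 0.46 = 0.3088.
θ_2 = arcsin 0.3088 = 17.99°.

17.99°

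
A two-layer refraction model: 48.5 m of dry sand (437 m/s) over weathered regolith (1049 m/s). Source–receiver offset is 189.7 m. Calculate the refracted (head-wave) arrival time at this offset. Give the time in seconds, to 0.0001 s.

0.3826 s

t = x/V₂ + 2h·√(V₂²−V₁²)/(V₁V₂).
√(V₂²−V₁²) = √(1049²−437²) = 953.6 m/s; delay term = 2·48.5·953.6/(437·1049) = 0.20179 s.
t = 189.7/1049 + 0.20179 = 0.38263 s.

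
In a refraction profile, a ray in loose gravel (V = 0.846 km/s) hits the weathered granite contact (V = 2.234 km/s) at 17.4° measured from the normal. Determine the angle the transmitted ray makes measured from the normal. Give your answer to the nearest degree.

52°

Snell's law: sin θ₂ = (V₂/V₁)·sin θ₁ = (2.234/0.846)·sin 17.4° = 0.7897.
θ₂ = arcsin 0.7897 = 52.15° from the normal.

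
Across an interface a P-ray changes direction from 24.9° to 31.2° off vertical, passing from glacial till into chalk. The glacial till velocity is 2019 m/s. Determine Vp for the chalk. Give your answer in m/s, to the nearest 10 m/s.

Snell's law: sin 24.9°/V₁ = sin 31.2°/V₂.
V₂ = V₁·sin 31.2°/sin 24.9° = 2019 × 1.2304 = 2484.10 m/s.

2480 m/s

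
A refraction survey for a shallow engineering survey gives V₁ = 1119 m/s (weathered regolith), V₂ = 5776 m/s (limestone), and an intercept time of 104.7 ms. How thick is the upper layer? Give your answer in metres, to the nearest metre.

60 m

h = tᵢ·V₁·V₂ / (2·√(V₂²−V₁²)).
√(V₂²−V₁²) = √(5776² − 1119²) = 5666.6 m/s.
h = 0.1047 s × 1119 × 5776 / (2 × 5666.6) = 59.71 m.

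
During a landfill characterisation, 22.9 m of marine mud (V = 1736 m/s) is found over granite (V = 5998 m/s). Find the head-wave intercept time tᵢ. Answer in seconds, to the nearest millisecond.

0.025 s

tᵢ = 2h·√(V₂²−V₁²)/(V₁V₂).
√(V₂²−V₁²) = √(5998²−1736²) = 5741.3 m/s.
tᵢ = 2·22.9·5741.3/(1736·5998) = 0.02525 s.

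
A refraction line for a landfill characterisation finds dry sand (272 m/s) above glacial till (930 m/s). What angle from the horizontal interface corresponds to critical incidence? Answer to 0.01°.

Critical incidence: sin θ_c = V₁/V₂ = 272/930 = 0.2925.
θ_c = arcsin 0.2925 = 17.01°.
Measured from the interface: 90° − 17.01° = 72.99°.

72.99°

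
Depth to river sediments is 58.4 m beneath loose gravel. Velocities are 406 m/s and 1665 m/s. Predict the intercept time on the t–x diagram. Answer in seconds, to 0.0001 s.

θ_c = arcsin(V₁/V₂) = arcsin(406/1665) = 14.11°; cos θ_c = 0.9698.
tᵢ = 2h·cos θ_c / V₁ = 2·58.4·0.9698 / 406 = 0.27900 s.

0.2790 s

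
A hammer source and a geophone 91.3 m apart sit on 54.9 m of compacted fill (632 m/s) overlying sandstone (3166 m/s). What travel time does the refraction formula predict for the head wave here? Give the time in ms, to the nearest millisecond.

t = x/V₂ + 2h·√(V₂²−V₁²)/(V₁V₂).
√(V₂²−V₁²) = √(3166²−632²) = 3102.3 m/s; delay term = 2·54.9·3102.3/(632·3166) = 0.17024 s.
t = 91.3/3166 + 0.17024 = 0.19908 s.

199 ms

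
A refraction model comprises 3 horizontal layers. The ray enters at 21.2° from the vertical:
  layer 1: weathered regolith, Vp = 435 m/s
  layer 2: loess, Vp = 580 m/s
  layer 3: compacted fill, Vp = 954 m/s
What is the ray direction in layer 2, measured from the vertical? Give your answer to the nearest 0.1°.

28.8°

Snell's law across each interface conserves sin θ / V, so sin θ_2 = V_2·sin θ₁/V₁.
sin θ_2 = 580 × sin 21.2° / 435 = 0.4822.
θ_2 = 28.83° from the vertical.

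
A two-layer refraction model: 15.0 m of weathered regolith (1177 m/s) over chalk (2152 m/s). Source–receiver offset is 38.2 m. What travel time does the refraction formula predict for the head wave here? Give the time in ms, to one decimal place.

θ_c = arcsin(V₁/V₂) = arcsin(1177/2152) = 33.16°, cos θ_c = 0.8372.
Intercept time tᵢ = 2h cos θ_c / V₁ = 2·15.0·0.8372/1177 = 0.02134 s.
t = x/V₂ + tᵢ = 38.2/2152 + 0.02134 = 0.03909 s.

39.1 ms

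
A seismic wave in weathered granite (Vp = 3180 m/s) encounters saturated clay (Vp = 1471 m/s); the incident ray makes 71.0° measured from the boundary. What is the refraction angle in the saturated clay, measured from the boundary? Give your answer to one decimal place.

81.3°

Convert to the normal: θ₁ = 90° − 71.0° = 19.0°.
sin θ₁/V₁ = sin θ₂/V₂ ⇒ sin θ₂ = 1471·sin 19.0°/3180 = 1471·0.3256/3180 = 0.1506.
θ₂ = arcsin 0.1506 = 8.66° from the normal.
From the interface: 90° − 8.66° = 81.34°.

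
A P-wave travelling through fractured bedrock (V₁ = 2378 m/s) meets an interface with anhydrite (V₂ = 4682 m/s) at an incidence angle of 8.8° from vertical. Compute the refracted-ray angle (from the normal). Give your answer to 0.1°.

17.5°

Snell's law: sin θ₂ = (V₂/V₁)·sin θ₁ = (4682/2378)·sin 8.8° = 0.3012.
θ₂ = arcsin 0.3012 = 17.53° from the normal.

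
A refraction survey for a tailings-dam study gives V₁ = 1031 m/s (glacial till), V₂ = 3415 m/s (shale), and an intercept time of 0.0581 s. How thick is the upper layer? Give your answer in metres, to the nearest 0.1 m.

31.4 m

θ_c = arcsin(1031/3415) = 17.57°; cos θ_c = 0.9533.
tᵢ = 2h cos θ_c/V₁ ⇒ h = tᵢ·V₁/(2 cos θ_c) = 0.0581·1031/(2·0.9533) = 31.42 m.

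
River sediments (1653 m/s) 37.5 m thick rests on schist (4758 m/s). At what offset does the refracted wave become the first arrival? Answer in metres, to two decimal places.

x_cross = 2h·√((V₂+V₁)/(V₂−V₁)).
(V₂+V₁)/(V₂−V₁) = (4758+1653)/(4758−1653) = 2.0647; √ = 1.4369.
x_cross = 2·37.5·1.4369 = 107.77 m.

107.77 m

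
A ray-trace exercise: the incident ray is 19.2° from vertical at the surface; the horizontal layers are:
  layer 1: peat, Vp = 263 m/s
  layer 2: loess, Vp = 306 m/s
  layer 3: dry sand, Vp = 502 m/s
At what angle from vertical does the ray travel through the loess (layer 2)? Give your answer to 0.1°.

Ray parameter p = sin 19.2° / 263 = 1.2504e-03 s/m.
sin θ_2 = p·V_2 = 1.2504e-03 × 306 = 0.3826.
θ_2 = arcsin 0.3826 = 22.50°.

22.5°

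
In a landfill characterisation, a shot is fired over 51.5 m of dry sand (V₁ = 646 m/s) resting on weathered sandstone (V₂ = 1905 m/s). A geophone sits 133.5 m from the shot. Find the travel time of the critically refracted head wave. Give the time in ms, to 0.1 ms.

θ_c = arcsin(V₁/V₂) = arcsin(646/1905) = 19.82°, cos θ_c = 0.9407.
Intercept time tᵢ = 2h cos θ_c / V₁ = 2·51.5·0.9407/646 = 0.15000 s.
t = x/V₂ + tᵢ = 133.5/1905 + 0.15000 = 0.22007 s.

220.1 ms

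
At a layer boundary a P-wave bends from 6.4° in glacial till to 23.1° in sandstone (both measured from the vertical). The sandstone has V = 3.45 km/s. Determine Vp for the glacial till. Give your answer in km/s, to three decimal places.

0.980 km/s

sin 6.4° = 0.1115; sin 23.1° = 0.3923.
V₁ = V₂·(sin θ₁/sin θ₂) = 3.45·(0.1115/0.3923) = 0.980 km/s.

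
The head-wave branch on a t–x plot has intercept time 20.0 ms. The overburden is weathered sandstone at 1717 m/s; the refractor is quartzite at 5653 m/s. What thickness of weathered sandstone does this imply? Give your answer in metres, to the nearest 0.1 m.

θ_c = arcsin(1717/5653) = 17.68°; cos θ_c = 0.9528.
tᵢ = 2h cos θ_c/V₁ ⇒ h = tᵢ·V₁/(2 cos θ_c) = 0.02·1717/(2·0.9528) = 18.02 m.

18.0 m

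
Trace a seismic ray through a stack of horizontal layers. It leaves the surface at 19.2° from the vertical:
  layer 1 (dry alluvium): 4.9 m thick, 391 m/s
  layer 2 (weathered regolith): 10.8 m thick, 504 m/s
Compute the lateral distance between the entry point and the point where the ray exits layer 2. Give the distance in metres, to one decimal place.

Ray parameter p = sin 19.2° / 391 m/s = 8.4109e-04 s/m.
Layer 1: θ = 19.20°; offset = 4.9·tan 19.20° = 1.706 m.
Layer 2: sin θ = p·504 = 0.4239 → θ = 25.08°; offset = 10.8·tan 25.08° = 5.055 m.
Total horizontal offset = 6.761 m.

6.8 m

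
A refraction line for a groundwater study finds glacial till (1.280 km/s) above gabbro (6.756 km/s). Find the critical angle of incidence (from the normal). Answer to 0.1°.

At critical incidence the refracted ray runs along the interface (θ₂ = 90°), so sin θ_c = V₁/V₂.
θ_c = arcsin(1.280/6.756) = arcsin 0.1895 = 10.92°.

10.9°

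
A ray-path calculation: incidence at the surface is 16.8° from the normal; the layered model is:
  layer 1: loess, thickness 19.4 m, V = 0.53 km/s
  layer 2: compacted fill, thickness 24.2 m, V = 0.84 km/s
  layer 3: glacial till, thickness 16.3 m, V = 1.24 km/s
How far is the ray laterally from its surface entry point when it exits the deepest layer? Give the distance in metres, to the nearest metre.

33 m

p = sin θ₁/V₁ = sin 16.8°/0.53 = 5.4534e-01 s/km is conserved through the stack.
Layer 1: θ = 16.80°; offset = 19.4·tan 16.80° = 5.857 m.
Layer 2: sin θ = p·0.84 = 0.4581 → θ = 27.26°; offset = 24.2·tan 27.26° = 12.471 m.
Layer 3: sin θ = p·1.24 = 0.6762 → θ = 42.55°; offset = 16.3·tan 42.55° = 14.962 m.
Σ offsets = 33.290 m.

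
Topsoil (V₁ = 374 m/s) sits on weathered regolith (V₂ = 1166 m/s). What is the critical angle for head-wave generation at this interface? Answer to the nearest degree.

At critical incidence the refracted ray runs along the interface (θ₂ = 90°), so sin θ_c = V₁/V₂.
θ_c = arcsin(374/1166) = arcsin 0.3208 = 18.71°.

19°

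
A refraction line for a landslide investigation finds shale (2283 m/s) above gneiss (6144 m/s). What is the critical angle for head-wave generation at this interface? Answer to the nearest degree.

22°

At critical incidence the refracted ray runs along the interface (θ₂ = 90°), so sin θ_c = V₁/V₂.
θ_c = arcsin(2283/6144) = arcsin 0.3716 = 21.81°.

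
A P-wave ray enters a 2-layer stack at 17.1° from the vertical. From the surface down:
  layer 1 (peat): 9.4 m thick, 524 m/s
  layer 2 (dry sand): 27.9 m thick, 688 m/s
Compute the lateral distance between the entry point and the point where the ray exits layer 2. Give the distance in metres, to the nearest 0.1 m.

Apply Snell's law at each interface; in layer i the horizontal offset is hᵢ·tan θᵢ.
Layer 1: θ = 17.10°; offset = 9.4·tan 17.10° = 2.892 m.
Layer 2: sin θ = 688·sin 17.1°/524 = 0.3861, θ = 22.71°; offset = 27.9·tan 22.71° = 11.677 m.
Summing the layer offsets gives 14.568 m.

14.6 m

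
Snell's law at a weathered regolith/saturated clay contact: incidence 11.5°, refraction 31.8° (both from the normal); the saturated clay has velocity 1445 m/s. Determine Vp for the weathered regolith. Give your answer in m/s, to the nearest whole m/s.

sin 11.5° = 0.1994; sin 31.8° = 0.5270.
V₁ = V₂·(sin θ₁/sin θ₂) = 1445·(0.1994/0.5270) = 546.70 m/s.

547 m/s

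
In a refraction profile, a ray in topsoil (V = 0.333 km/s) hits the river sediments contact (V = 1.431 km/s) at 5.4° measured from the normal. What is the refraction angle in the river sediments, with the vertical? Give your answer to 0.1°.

Snell's law: sin θ₂ = (V₂/V₁)·sin θ₁ = (1.431/0.333)·sin 5.4° = 0.4044.
θ₂ = arcsin 0.4044 = 23.85° from the normal.

23.9°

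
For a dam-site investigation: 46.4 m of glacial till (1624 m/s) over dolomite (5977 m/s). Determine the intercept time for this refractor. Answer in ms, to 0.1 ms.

55.0 ms

θ_c = arcsin(V₁/V₂) = arcsin(1624/5977) = 15.77°; cos θ_c = 0.9624.
tᵢ = 2h·cos θ_c / V₁ = 2·46.4·0.9624 / 1624 = 0.05499 s.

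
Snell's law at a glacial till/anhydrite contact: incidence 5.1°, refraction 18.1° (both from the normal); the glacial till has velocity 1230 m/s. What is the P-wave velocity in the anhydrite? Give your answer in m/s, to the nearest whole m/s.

Snell's law: sin 5.1°/V₁ = sin 18.1°/V₂.
V₂ = V₁·sin 18.1°/sin 5.1° = 1230 × 3.4949 = 4298.72 m/s.

4299 m/s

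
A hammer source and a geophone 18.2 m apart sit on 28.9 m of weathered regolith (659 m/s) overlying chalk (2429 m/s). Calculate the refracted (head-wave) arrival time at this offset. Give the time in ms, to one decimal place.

t = x/V₂ + 2h·√(V₂²−V₁²)/(V₁V₂).
√(V₂²−V₁²) = √(2429²−659²) = 2337.9 m/s; delay term = 2·28.9·2337.9/(659·2429) = 0.08442 s.
t = 18.2/2429 + 0.08442 = 0.09191 s.

91.9 ms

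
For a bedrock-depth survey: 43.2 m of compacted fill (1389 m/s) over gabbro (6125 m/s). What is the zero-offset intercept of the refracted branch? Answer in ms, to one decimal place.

60.6 ms

tᵢ = 2h·√(V₂²−V₁²)/(V₁V₂).
√(V₂²−V₁²) = √(6125²−1389²) = 5965.4 m/s.
tᵢ = 2·43.2·5965.4/(1389·6125) = 0.06058 s.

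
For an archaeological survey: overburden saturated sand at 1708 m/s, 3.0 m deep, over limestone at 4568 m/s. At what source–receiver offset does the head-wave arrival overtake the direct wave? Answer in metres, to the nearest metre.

9 m

θ_c = arcsin(1708/4568) = 21.96°, so cos θ_c = 0.9275 and tᵢ = 2h cos θ_c/V₁ = 0.0033 s.
At crossover x/V₁ = x/V₂ + tᵢ ⇒ x = tᵢ/(1/V₁ − 1/V₂) = 0.00326/(5.8548e-04 − 2.1891e-04) = 8.89 m.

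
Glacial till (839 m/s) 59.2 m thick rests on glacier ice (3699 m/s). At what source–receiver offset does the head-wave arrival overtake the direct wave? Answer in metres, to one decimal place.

149.1 m

θ_c = arcsin(839/3699) = 13.11°, so cos θ_c = 0.9739 and tᵢ = 2h cos θ_c/V₁ = 0.1374 s.
At crossover x/V₁ = x/V₂ + tᵢ ⇒ x = tᵢ/(1/V₁ − 1/V₂) = 0.13744/(1.1919e-03 − 2.7034e-04) = 149.14 m.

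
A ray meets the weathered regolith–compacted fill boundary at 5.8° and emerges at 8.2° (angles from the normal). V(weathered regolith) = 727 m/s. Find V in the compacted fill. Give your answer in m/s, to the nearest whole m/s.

Snell's law: sin 5.8°/V₁ = sin 8.2°/V₂.
V₂ = V₁·sin 8.2°/sin 5.8° = 727 × 1.4114 = 1026.07 m/s.

1026 m/s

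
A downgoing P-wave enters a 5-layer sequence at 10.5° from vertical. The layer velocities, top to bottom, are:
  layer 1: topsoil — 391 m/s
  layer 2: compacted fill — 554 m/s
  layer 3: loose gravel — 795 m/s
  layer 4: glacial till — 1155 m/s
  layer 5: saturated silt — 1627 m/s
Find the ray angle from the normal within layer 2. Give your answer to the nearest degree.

Snell's law across each interface conserves sin θ / V, so sin θ_2 = V_2·sin θ₁/V₁.
sin θ_2 = 554 × sin 10.5° / 391 = 0.2582.
θ_2 = arcsin 0.2582 = 14.96°.

15°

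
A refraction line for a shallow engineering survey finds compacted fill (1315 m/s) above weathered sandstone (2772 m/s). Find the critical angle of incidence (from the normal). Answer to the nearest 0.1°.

At critical incidence the refracted ray runs along the interface (θ₂ = 90°), so sin θ_c = V₁/V₂.
θ_c = arcsin(1315/2772) = arcsin 0.4744 = 28.32°.

28.3°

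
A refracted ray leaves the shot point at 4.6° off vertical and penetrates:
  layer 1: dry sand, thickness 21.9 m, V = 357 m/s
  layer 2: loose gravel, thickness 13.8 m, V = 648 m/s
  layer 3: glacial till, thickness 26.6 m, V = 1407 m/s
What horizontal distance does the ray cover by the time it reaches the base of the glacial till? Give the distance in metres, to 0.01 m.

Ray parameter p = sin 4.6° / 357 m/s = 2.2465e-04 s/m.
Layer 1: θ = 4.60°; offset = 21.9·tan 4.60° = 1.7620 m.
Layer 2: sin θ = p·648 = 0.1456 → θ = 8.37°; offset = 13.8·tan 8.37° = 2.0305 m.
Layer 3: sin θ = p·1407 = 0.3161 → θ = 18.43°; offset = 26.6·tan 18.43° = 8.8620 m.
Summing the layer offsets gives 12.6545 m.

12.65 m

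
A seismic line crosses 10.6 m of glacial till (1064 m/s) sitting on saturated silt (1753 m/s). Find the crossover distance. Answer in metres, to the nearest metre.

θ_c = arcsin(1064/1753) = 37.37°, so cos θ_c = 0.7947 and tᵢ = 2h cos θ_c/V₁ = 0.0158 s.
At crossover x/V₁ = x/V₂ + tᵢ ⇒ x = tᵢ/(1/V₁ − 1/V₂) = 0.01583/(9.3985e-04 − 5.7045e-04) = 42.87 m.

43 m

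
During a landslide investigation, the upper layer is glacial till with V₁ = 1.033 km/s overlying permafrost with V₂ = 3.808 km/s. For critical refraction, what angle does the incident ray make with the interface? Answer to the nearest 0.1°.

74.3°

At critical incidence the refracted ray runs along the interface (θ₂ = 90°), so sin θ_c = V₁/V₂.
θ_c = arcsin(1.033/3.808) = arcsin 0.2713 = 15.74°.
Measured from the interface: 90° − 15.74° = 74.26°.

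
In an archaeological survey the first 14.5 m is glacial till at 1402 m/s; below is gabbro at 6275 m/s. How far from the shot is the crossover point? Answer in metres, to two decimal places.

x_cross = 2h·√((V₂+V₁)/(V₂−V₁)).
(V₂+V₁)/(V₂−V₁) = (6275+1402)/(6275−1402) = 1.5754; √ = 1.2552.
x_cross = 2·14.5·1.2552 = 36.40 m.

36.40 m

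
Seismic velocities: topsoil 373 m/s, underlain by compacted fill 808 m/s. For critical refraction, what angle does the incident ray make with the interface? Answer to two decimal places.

At critical incidence the refracted ray runs along the interface (θ₂ = 90°), so sin θ_c = V₁/V₂.
θ_c = arcsin(373/808) = arcsin 0.4616 = 27.49°.
Measured from the interface: 90° − 27.49° = 62.51°.

62.51°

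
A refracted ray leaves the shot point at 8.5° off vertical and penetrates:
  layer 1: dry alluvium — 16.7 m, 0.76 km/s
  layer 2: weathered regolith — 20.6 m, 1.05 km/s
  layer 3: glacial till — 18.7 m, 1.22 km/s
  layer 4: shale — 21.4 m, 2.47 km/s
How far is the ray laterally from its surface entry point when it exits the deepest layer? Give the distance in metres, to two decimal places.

Ray parameter p = sin 8.5° / 0.76 km/s = 1.9449e-01 s/km.
Layer 1: θ = 8.50°; offset = 16.7·tan 8.50° = 2.4958 m.
Layer 2: sin θ = p·1.05 = 0.2042 → θ = 11.78°; offset = 20.6·tan 11.78° = 4.2973 m.
Layer 3: sin θ = p·1.22 = 0.2373 → θ = 13.73°; offset = 18.7·tan 13.73° = 4.5674 m.
Layer 4: sin θ = p·2.47 = 0.4804 → θ = 28.71°; offset = 21.4·tan 28.71° = 11.7211 m.
Summing the layer offsets gives 23.0817 m.

23.08 m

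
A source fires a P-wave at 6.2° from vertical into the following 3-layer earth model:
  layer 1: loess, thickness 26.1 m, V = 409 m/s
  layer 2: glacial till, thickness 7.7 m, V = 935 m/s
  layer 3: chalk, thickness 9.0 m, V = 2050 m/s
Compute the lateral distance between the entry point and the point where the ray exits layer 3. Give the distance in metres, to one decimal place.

10.6 m

Ray parameter p = sin 6.2° / 409 m/s = 2.6406e-04 s/m.
Layer 1: θ = 6.20°; offset = 26.1·tan 6.20° = 2.835 m.
Layer 2: sin θ = p·935 = 0.2469 → θ = 14.29°; offset = 7.7·tan 14.29° = 1.962 m.
Layer 3: sin θ = p·2050 = 0.5413 → θ = 32.77°; offset = 9.0·tan 32.77° = 5.794 m.
Σ offsets = 10.591 m.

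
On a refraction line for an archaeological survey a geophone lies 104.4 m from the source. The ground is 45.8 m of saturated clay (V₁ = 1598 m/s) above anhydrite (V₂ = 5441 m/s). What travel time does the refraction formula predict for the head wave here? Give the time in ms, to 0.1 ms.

t = x/V₂ + 2h·√(V₂²−V₁²)/(V₁V₂).
√(V₂²−V₁²) = √(5441²−1598²) = 5201.0 m/s; delay term = 2·45.8·5201.0/(1598·5441) = 0.05479 s.
t = 104.4/5441 + 0.05479 = 0.07398 s.

74.0 ms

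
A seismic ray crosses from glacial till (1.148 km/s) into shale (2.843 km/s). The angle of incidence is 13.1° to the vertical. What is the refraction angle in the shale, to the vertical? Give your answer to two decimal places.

34.15°

Snell's law: sin θ₂ = (V₂/V₁)·sin θ₁ = (2.843/1.148)·sin 13.1° = 0.5613.
θ₂ = arcsin 0.5613 = 34.15° from the normal.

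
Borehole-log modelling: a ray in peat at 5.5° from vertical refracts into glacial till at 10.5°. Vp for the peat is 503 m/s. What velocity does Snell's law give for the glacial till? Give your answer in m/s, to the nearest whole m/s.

sin 5.5° = 0.0958; sin 10.5° = 0.1822.
V₂ = V₁·(sin θ₂/sin θ₁) = 503·(0.1822/0.0958) = 956.37 m/s.

956 m/s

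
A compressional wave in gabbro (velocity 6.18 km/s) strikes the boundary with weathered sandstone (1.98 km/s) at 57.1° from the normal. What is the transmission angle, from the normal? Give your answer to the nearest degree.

16°

Snell's law: sin θ₂ = (V₂/V₁)·sin θ₁ = (1.98/6.18)·sin 57.1° = 0.2690.
θ₂ = sin⁻¹(0.2690) = 15.61° (from vertical).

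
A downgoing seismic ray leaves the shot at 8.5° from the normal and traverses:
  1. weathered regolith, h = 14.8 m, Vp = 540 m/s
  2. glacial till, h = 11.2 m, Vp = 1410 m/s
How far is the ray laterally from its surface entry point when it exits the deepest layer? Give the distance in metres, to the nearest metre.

p = sin θ₁/V₁ = sin 8.5°/540 = 2.7372e-04 s/m is conserved through the stack.
Layer 1: θ = 8.50°; offset = 14.8·tan 8.50° = 2.212 m.
Layer 2: sin θ = p·1410 = 0.3859 → θ = 22.70°; offset = 11.2·tan 22.70° = 4.686 m.
Σ offsets = 6.898 m.

7 m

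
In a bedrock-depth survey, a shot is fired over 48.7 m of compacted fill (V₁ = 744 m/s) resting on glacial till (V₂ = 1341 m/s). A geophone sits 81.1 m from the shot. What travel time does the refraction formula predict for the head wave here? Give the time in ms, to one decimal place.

t = x/V₂ + 2h·√(V₂²−V₁²)/(V₁V₂).
√(V₂²−V₁²) = √(1341²−744²) = 1115.7 m/s; delay term = 2·48.7·1115.7/(744·1341) = 0.10892 s.
t = 81.1/1341 + 0.10892 = 0.16939 s.

169.4 ms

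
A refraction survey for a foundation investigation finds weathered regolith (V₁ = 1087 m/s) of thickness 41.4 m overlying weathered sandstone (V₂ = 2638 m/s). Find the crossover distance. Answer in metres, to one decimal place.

128.3 m

θ_c = arcsin(1087/2638) = 24.33°, so cos θ_c = 0.9112 and tᵢ = 2h cos θ_c/V₁ = 0.0694 s.
At crossover x/V₁ = x/V₂ + tᵢ ⇒ x = tᵢ/(1/V₁ − 1/V₂) = 0.06941/(9.1996e-04 − 3.7908e-04) = 128.32 m.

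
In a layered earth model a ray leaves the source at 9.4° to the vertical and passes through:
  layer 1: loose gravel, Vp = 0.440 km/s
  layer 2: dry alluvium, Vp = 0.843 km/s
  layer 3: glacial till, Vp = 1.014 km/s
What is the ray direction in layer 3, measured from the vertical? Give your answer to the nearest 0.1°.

22.1°

Snell's law across each interface conserves sin θ / V, so sin θ_3 = V_3·sin θ₁/V₁.
sin θ_3 = 1.014 × sin 9.4° / 0.440 = 0.3764.
θ_3 = 22.11° from the vertical.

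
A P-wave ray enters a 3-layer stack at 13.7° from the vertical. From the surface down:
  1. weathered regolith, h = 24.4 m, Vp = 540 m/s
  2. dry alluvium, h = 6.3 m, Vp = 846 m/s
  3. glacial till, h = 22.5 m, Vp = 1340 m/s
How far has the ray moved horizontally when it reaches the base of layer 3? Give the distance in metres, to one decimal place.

24.8 m

Apply Snell's law at each interface; in layer i the horizontal offset is hᵢ·tan θᵢ.
Layer 1: θ = 13.70°; offset = 24.4·tan 13.70° = 5.948 m.
Layer 2: sin θ = 846·sin 13.7°/540 = 0.3710, θ = 21.78°; offset = 6.3·tan 21.78° = 2.517 m.
Layer 3: sin θ = 1340·sin 13.7°/540 = 0.5877, θ = 35.99°; offset = 22.5·tan 35.99° = 16.344 m.
Summing the layer offsets gives 24.809 m.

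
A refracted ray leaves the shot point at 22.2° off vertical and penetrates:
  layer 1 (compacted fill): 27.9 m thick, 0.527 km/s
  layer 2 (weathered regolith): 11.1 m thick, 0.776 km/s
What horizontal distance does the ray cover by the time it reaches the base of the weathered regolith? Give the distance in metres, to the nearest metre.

p = sin θ₁/V₁ = sin 22.2°/0.527 = 7.1697e-01 s/km is conserved through the stack.
Layer 1: θ = 22.20°; offset = 27.9·tan 22.20° = 11.386 m.
Layer 2: sin θ = p·0.776 = 0.5564 → θ = 33.80°; offset = 11.1·tan 33.80° = 7.432 m.
Summing the layer offsets gives 18.818 m.

19 m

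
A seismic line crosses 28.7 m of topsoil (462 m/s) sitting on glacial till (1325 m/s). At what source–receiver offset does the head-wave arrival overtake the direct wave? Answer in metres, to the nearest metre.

x_cross = 2h·√((V₂+V₁)/(V₂−V₁)).
(V₂+V₁)/(V₂−V₁) = (1325+462)/(1325−462) = 2.0707; √ = 1.4390.
x_cross = 2·28.7·1.4390 = 82.60 m.

83 m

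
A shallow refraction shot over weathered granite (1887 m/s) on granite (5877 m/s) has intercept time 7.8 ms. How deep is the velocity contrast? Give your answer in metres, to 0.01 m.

θ_c = arcsin(1887/5877) = 18.73°; cos θ_c = 0.9471.
tᵢ = 2h cos θ_c/V₁ ⇒ h = tᵢ·V₁/(2 cos θ_c) = 0.0078·1887/(2·0.9471) = 7.77 m.

7.77 m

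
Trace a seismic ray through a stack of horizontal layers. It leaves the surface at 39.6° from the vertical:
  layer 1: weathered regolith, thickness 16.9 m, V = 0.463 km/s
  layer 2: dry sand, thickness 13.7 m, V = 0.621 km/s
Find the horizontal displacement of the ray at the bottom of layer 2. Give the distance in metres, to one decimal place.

p = sin θ₁/V₁ = sin 39.6°/0.463 = 1.3767e+00 s/km is conserved through the stack.
Layer 1: θ = 39.60°; offset = 16.9·tan 39.60° = 13.981 m.
Layer 2: sin θ = p·0.621 = 0.8549 → θ = 58.75°; offset = 13.7·tan 58.75° = 22.580 m.
Summing the layer offsets gives 36.561 m.

36.6 m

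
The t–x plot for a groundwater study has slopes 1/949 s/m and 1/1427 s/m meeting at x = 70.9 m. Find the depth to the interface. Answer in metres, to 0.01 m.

h = (x_cross/2)·√((V₂−V₁)/(V₂+V₁)).
(V₂−V₁)/(V₂+V₁) = (1427−949)/(1427+949) = 0.2012; √ = 0.4485.
h = (70.9/2)·0.4485 = 15.90 m.

15.90 m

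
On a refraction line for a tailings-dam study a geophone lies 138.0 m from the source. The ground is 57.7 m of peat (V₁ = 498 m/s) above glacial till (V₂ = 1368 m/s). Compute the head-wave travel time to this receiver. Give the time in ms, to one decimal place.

θ_c = arcsin(V₁/V₂) = arcsin(498/1368) = 21.35°, cos θ_c = 0.9314.
Intercept time tᵢ = 2h cos θ_c / V₁ = 2·57.7·0.9314/498 = 0.21583 s.
t = x/V₂ + tᵢ = 138.0/1368 + 0.21583 = 0.31670 s.

316.7 ms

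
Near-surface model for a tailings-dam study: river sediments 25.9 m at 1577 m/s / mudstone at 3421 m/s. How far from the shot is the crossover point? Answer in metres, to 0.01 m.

85.28 m

θ_c = arcsin(1577/3421) = 27.45°, so cos θ_c = 0.8874 and tᵢ = 2h cos θ_c/V₁ = 0.0291 s.
At crossover x/V₁ = x/V₂ + tᵢ ⇒ x = tᵢ/(1/V₁ − 1/V₂) = 0.02915/(6.3412e-04 − 2.9231e-04) = 85.28 m.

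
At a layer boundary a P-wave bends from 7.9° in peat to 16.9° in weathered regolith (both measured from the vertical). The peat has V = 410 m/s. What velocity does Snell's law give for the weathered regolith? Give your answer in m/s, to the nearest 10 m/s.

Snell's law: sin 7.9°/V₁ = sin 16.9°/V₂.
V₂ = V₁·sin 16.9°/sin 7.9° = 410 × 2.1151 = 867.17 m/s.

870 m/s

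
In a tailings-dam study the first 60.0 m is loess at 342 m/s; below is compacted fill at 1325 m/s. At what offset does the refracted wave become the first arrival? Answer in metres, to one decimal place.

x_cross = 2h·√((V₂+V₁)/(V₂−V₁)).
(V₂+V₁)/(V₂−V₁) = (1325+342)/(1325−342) = 1.6958; √ = 1.3022.
x_cross = 2·60.0·1.3022 = 156.27 m.

156.3 m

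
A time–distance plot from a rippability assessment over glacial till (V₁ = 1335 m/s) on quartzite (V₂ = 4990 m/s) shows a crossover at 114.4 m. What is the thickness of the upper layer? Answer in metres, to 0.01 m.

x_cross = 2h·√((V₂+V₁)/(V₂−V₁)) → h = x_cross / (2·√((V₂+V₁)/(V₂−V₁))).
√((V₂+V₁)/(V₂−V₁)) = √((4990+1335)/(4990−1335)) = 1.3155.
h = 114.4 / (2·1.3155) = 43.48 m.

43.48 m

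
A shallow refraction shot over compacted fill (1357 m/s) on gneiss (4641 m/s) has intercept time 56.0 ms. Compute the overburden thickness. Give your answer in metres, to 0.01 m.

h = tᵢ·V₁·V₂ / (2·√(V₂²−V₁²)).
√(V₂²−V₁²) = √(4641² − 1357²) = 4438.2 m/s.
h = 0.056 s × 1357 × 4641 / (2 × 4438.2) = 39.73 m.

39.73 m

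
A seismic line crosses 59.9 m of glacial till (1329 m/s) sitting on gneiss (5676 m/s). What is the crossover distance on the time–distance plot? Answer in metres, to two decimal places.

152.08 m

x_cross = 2h·√((V₂+V₁)/(V₂−V₁)).
(V₂+V₁)/(V₂−V₁) = (5676+1329)/(5676−1329) = 1.6115; √ = 1.2694.
x_cross = 2·59.9·1.2694 = 152.08 m.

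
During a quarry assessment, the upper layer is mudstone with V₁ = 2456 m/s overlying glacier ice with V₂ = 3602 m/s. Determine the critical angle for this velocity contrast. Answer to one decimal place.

At critical incidence the refracted ray runs along the interface (θ₂ = 90°), so sin θ_c = V₁/V₂.
θ_c = arcsin(2456/3602) = arcsin 0.6818 = 42.99°.

43.0°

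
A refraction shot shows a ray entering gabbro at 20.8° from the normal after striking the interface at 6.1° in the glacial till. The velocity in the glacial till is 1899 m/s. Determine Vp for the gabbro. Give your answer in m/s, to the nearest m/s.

sin 6.1° = 0.1063; sin 20.8° = 0.3551.
V₂ = V₁·(sin θ₂/sin θ₁) = 1899·(0.3551/0.1063) = 6345.97 m/s.

6346 m/s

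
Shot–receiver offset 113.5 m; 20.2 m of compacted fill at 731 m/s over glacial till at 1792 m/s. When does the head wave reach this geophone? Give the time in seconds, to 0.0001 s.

θ_c = arcsin(V₁/V₂) = arcsin(731/1792) = 24.07°, cos θ_c = 0.9130.
Intercept time tᵢ = 2h cos θ_c / V₁ = 2·20.2·0.9130/731 = 0.05046 s.
t = x/V₂ + tᵢ = 113.5/1792 + 0.05046 = 0.11380 s.

0.1138 s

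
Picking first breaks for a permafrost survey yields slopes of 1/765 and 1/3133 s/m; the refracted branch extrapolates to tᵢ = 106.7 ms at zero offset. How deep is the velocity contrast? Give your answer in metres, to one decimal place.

θ_c = arcsin(765/3133) = 14.13°; cos θ_c = 0.9697.
tᵢ = 2h cos θ_c/V₁ ⇒ h = tᵢ·V₁/(2 cos θ_c) = 0.1067·765/(2·0.9697) = 42.09 m.

42.1 m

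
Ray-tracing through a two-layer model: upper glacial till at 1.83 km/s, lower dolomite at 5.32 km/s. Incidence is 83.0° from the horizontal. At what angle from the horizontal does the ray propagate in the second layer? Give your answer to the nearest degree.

Convert to the normal: θ₁ = 90° − 83.0° = 7.0°.
Snell's law: sin θ₂ = (V₂/V₁)·sin θ₁ = (5.32/1.83)·sin 7.0° = 0.3543.
θ₂ = arcsin 0.3543 = 20.75° from the normal.
From the interface: 90° − 20.75° = 69.25°.

69°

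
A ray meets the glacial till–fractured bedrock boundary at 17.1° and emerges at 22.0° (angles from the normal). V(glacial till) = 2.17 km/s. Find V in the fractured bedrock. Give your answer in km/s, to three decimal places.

2.765 km/s

Snell's law: sin 17.1°/V₁ = sin 22.0°/V₂.
V₂ = V₁·sin 22.0°/sin 17.1° = 2.17 × 1.2740 = 2.765 km/s.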